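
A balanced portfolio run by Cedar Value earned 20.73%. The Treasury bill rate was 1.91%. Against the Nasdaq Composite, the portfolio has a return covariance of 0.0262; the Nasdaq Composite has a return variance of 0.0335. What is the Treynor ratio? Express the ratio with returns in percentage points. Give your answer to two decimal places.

24.06

β = Cov / Var = 0.0262 / 0.0335 = 0.7821
Treynor = (Rp − Rf) / β = (20.73% − 1.91%) / 0.7821 = 18.82 / 0.7821 = 24.0634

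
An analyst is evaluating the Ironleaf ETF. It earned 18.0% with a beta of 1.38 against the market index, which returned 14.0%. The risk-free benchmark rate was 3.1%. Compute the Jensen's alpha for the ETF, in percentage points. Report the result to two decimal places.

-0.14

CAPM expected return = Rf + β(Rm − Rf) = 3.1% + 1.38 × (14.0% − 3.1%) = 3.1 + 1.38 × 10.90 = 18.1420%
Jensen's α = Rp − E[R] = 18.0% − 18.1420% = -0.1420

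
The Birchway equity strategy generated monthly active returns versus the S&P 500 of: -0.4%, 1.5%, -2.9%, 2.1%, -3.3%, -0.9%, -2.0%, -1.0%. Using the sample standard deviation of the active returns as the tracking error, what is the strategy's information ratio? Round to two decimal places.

-0.45

r̄ = (-0.4 + 1.5 − 2.9 + 2.1 − 3.3 − 0.9 − 2 − 1) / 8 = -0.8625%
Sample std dev = √[25.9788 / 7] = 1.9265%
IR = r̄ / tracking error = -0.8625 / 1.9265 = -0.4477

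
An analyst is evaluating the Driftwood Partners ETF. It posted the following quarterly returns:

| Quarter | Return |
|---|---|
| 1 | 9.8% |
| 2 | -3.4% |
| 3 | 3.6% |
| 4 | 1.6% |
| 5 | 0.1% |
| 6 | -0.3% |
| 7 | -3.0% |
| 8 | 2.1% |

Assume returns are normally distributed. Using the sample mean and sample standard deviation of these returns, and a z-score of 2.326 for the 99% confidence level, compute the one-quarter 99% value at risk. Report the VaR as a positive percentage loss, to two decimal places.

r̄ = (9.8 − 3.4 + 3.6 + 1.6 + 0.1 − 0.3 − 3 + 2.1) / 8 = 10.50 / 8 = 1.3125%
Σ(r − r̄)² = (9.8 − 1.3125)² + (-3.4 − 1.3125)² + … = 122.8488
sample σ = √(122.8488 / 7) = √17.5498 = 4.1892%
VaR = −(r̄ − z·σ) = −(1.3125 − 2.326 × 4.1892) = −(-8.4316) = 8.4316%

8.43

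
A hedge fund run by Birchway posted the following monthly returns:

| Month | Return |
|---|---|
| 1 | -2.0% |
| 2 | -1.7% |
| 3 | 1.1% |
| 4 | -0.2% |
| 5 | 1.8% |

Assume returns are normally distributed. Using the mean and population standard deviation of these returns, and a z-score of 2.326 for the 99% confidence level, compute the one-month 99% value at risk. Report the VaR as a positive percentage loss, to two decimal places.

3.68

Mean return r̄ = -1.00 / 5 = -0.2000%
Σ(r − r̄)² = (-2 − (-0.2000))² + (-1.7 − (-0.2000))² + (1.1 − (-0.2000))² + … = 11.1800
population σ = √(11.1800 / 5) = √2.2360 = 1.4953%
VaR = −(r̄ − z·σ) = −(-0.2000 − 2.326 × 1.4953) = −(-3.6781) = 3.6781%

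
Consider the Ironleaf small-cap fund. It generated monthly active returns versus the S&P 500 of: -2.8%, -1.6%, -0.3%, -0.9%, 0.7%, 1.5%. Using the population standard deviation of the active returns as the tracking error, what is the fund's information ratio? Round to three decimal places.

-0.399

r̄ = (-2.8 − 1.6 − 0.3 − 0.9 + 0.7 + 1.5) / 6 = -3.40 / 6 = -0.5667%
Σ(r − r̄)² = (-2.8 − (-0.5667))² + (-1.6 − (-0.5667))² + (-0.3 − (-0.5667))² + … = 12.1133
σ = √[12.1133 / 6] = 1.4209%
IR = r̄ / tracking error = -0.5667 / 1.4209 = -0.3988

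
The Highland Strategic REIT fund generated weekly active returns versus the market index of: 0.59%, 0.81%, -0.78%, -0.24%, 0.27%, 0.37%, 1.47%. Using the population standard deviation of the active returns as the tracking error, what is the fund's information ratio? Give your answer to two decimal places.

0.53

Mean return r̄ = 2.490 / 7 = 0.3557%
Σ(r − r̄)² = 3.1552; population σ = √(3.1552/7) = 0.6714%
IR = r̄ / tracking error = 0.3557 / 0.6714 = 0.5298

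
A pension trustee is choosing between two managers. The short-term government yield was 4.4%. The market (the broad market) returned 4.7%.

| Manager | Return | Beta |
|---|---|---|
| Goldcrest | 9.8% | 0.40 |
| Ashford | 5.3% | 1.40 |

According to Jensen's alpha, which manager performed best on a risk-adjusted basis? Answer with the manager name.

Goldcrest: α = 9.8% − [4.4% + 0.40 × (4.7% − 4.4%)] = 5.280
Ashford: α = 5.3% − [4.4% + 1.40 × (4.7% − 4.4%)] = 0.480
Highest: Goldcrest (5.280).

Goldcrest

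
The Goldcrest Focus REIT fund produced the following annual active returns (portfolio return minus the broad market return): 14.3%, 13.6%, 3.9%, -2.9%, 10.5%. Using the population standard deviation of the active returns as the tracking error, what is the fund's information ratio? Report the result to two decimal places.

1.21

r̄ = (14.3 + 13.6 + 3.9 − 2.9 + 10.5) / 5 = 39.40 / 5 = 7.8800%
Population std dev = √[212.8480 / 5] = 6.5245%
IR = r̄ / tracking error = 7.8800 / 6.5245 = 1.2078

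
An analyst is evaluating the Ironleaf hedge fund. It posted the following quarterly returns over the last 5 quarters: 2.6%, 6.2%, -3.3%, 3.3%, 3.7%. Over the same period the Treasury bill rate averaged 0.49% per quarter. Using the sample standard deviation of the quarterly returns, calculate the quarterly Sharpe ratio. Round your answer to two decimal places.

Mean return r̄ = 12.50 / 5 = 2.5000%
Σ(r − r̄)² = (2.6 − 2.5000)² + (6.2 − 2.5000)² + (-3.3 − 2.5000)² + … = 49.4200
sample σ = √(49.4200 / 4) = √12.3550 = 3.5150%
Sharpe = (r̄ − rf) / σ = (2.5000 − 0.49) / 3.5150 = 2.0100 / 3.5150 = 0.5718

0.57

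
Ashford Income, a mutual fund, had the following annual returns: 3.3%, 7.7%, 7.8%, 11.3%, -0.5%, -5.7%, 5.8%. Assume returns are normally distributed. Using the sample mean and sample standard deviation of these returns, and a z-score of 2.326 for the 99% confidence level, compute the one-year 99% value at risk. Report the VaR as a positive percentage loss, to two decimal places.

9.16

Mean return μ = 29.70 / 7 = 4.2429%
Sample std dev = √[199.0771 / 6] = 5.7602%
VaR = −(μ − z·σ) = −(4.2429 − 2.326 × 5.7602) = −(-9.1553) = 9.1553%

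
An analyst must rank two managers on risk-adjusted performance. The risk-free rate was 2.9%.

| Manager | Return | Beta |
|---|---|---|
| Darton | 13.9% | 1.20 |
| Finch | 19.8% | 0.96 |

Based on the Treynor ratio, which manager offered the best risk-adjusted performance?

Finch

Darton: Treynor = (13.9% − 2.9%) / 1.20 = 9.167
Finch: Treynor = (19.8% − 2.9%) / 0.96 = 17.604
Highest: Finch (17.604).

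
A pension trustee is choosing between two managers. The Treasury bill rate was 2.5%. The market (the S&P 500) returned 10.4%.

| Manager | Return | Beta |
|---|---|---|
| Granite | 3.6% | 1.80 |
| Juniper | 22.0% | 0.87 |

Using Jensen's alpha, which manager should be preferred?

Juniper

Granite: α = 3.6% − [2.5% + 1.80 × (10.4% − 2.5%)] = -13.120
Juniper: α = 22.0% − [2.5% + 0.87 × (10.4% − 2.5%)] = 12.627
Highest: Juniper (12.627).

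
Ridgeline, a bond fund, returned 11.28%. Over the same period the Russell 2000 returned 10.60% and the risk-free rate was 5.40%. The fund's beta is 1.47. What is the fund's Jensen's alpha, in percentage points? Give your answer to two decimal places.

CAPM expected return = Rf + β(Rm − Rf) = 5.40% + 1.47 × (10.60% − 5.40%) = 5.4 + 1.47 × 5.20 = 13.0440%
Jensen's α = Rp − E[R] = 11.28% − 13.0440% = -1.7640

-1.76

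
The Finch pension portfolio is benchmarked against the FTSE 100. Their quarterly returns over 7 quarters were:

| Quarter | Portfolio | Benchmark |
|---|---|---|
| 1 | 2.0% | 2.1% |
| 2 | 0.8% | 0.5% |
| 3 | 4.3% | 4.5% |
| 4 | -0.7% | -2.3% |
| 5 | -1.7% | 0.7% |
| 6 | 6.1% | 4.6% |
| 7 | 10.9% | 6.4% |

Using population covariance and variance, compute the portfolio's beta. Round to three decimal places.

r̄p = 3.1000%,  r̄m = 2.3571%
Cov = Σ(rp − r̄p)(rm − r̄m) / 7 = 10.1486
Var(rm) = Σ(rm − r̄m)² / 7 = 7.7024
β = Cov / Var = 10.1486 / 7.7024 = 1.3176

1.318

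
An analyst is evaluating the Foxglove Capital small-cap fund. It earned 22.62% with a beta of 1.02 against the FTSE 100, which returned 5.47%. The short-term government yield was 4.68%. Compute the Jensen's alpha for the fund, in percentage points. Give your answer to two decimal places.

17.13

CAPM expected return = Rf + β(Rm − Rf) = 4.68% + 1.02 × (5.47% − 4.68%) = 4.68 + 1.02 × 0.79 = 5.4858%
Jensen's α = Rp − E[R] = 22.62% − 5.4858% = 17.1342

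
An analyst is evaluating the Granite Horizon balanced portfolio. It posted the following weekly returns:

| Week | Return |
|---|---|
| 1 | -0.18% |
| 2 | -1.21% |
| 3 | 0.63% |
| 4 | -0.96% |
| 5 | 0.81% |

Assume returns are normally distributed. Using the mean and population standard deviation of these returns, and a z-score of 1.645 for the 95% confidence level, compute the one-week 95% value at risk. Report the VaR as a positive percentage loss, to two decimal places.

1.52

Mean return μ = -0.910 / 5 = -0.1820%
Population σ = √[Σ(r − μ)² / 5] = √[3.3055 / 5] = √0.6611 = 0.8131%
VaR = −(μ − z·σ) = −(-0.1820 − 1.645 × 0.8131) = −(-1.5195) = 1.5195%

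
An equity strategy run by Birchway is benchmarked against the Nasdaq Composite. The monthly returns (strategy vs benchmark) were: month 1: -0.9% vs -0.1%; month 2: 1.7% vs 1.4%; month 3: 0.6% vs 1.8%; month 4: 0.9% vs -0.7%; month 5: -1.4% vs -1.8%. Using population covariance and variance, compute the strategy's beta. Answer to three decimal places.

r̄p = 0.1800%,  r̄m = 0.1200%
Cov = Σ(rp − r̄p)(rm − r̄m) / 5 = 1.0664
Var(rm) = Σ(rm − r̄m)² / 5 = 1.7736
β = Cov / Var = 1.0664 / 1.7736 = 0.6013

0.601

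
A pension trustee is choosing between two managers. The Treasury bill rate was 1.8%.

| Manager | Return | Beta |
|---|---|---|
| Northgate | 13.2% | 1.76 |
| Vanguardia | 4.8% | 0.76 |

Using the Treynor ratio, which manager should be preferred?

Northgate: Treynor = (13.2% − 1.8%) / 1.76 = 6.477
Vanguardia: Treynor = (4.8% − 1.8%) / 0.76 = 3.947
Highest: Northgate (6.477).

Northgate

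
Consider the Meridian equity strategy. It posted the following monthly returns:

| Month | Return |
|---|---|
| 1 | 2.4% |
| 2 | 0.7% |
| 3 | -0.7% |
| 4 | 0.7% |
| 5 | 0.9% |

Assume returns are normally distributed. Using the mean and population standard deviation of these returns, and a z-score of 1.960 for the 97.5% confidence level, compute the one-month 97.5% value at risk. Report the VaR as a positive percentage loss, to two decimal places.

1.13

Mean return μ = 4.00 / 5 = 0.8000%
Population σ = √[Σ(r − μ)² / 5] = √[4.8400 / 5] = √0.9680 = 0.9839%
VaR = −(μ − z·σ) = −(0.8000 − 1.960 × 0.9839) = −(-1.1284) = 1.1284%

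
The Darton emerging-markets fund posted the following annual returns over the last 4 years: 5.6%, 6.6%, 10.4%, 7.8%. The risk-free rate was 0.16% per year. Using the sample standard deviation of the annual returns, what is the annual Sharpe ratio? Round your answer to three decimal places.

3.591

Mean return μ = 30.40 / 4 = 7.6000%
Σ(r − μ)² = 12.8800; sample σ = √(12.8800/3) = 2.0720%
Sharpe = (μ − rf) / σ = (7.6000 − 0.16) / 2.0720 = 7.4400 / 2.0720 = 3.5907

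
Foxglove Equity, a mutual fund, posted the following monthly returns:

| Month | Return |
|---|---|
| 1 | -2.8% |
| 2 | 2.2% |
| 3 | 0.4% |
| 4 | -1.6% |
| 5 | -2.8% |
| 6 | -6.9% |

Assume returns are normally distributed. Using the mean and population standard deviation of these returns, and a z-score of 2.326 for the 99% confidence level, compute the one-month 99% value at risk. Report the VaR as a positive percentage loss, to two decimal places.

μ = (-2.8 + 2.2 + 0.4 − 1.6 − 2.8 − 6.9) / 6 = -1.9167%
Population σ = √[Σ(r − μ)² / 6] = √[48.8083 / 6] = √8.1347 = 2.8521%
VaR = −(μ − z·σ) = −(-1.9167 − 2.326 × 2.8521) = −(-8.5507) = 8.5507%

8.55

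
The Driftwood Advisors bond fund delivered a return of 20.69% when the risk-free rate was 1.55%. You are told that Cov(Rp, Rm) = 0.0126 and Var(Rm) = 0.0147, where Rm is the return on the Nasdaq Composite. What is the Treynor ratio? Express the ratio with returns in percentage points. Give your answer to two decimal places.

22.33

β = Cov / Var = 0.0126 / 0.0147 = 0.8571
Treynor = (Rp − Rf) / β = (20.69% − 1.55%) / 0.8571 = 19.14 / 0.8571 = 22.3311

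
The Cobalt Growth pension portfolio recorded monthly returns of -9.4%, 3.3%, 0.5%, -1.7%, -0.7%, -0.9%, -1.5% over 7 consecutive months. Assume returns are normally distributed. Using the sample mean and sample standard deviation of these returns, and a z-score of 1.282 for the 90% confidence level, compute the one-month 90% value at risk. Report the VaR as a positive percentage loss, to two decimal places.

6.46

Mean return r̄ = -10.40 / 7 = -1.4857%
Sample std dev = √[90.4886 / 6] = 3.8835%
VaR = −(r̄ − z·σ) = −(-1.4857 − 1.282 × 3.8835) = −(-6.4643) = 6.4643%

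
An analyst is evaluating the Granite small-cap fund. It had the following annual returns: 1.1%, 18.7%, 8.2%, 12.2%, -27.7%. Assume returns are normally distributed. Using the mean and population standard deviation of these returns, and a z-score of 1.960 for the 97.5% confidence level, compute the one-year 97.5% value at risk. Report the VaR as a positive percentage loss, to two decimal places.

29.14

r̄ = (1.1 + 18.7 + 8.2 + 12.2 − 27.7) / 5 = 2.5000%
Σ(r − r̄)² = (1.1 − 2.5000)² + (18.7 − 2.5000)² + … = 1303.0200
population σ = √(1303.0200 / 5) = √260.6040 = 16.1432%
VaR = −(r̄ − z·σ) = −(2.5000 − 1.960 × 16.1432) = −(-29.1407) = 29.1407%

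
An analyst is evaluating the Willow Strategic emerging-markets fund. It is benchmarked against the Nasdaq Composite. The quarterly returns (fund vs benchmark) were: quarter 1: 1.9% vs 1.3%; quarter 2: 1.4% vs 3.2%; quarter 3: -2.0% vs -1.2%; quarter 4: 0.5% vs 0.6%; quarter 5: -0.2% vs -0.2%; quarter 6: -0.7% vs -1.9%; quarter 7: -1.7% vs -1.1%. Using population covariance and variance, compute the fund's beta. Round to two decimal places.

0.70

r̄p = -0.1143%,  r̄m = 0.1000%
Cov = Σ(rp − r̄p)(rm − r̄m) / 7 = 1.8529
Var(rm) = Σ(rm − r̄m)² / 7 = 2.6457
β = Cov / Var = 1.8529 / 2.6457 = 0.7003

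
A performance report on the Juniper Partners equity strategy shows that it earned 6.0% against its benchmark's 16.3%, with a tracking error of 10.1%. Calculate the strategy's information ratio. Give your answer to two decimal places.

IR = (Rp − Rb) / TE = (6.0% − 16.3%) / 10.1% = -10.30% / 10.1% = -1.0198

-1.02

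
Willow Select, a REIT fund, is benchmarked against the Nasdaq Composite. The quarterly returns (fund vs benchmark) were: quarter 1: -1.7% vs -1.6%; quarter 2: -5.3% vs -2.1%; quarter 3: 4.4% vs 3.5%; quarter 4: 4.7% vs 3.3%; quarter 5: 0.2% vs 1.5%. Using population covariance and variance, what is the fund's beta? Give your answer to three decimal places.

1.527

r̄p = 0.4600%,  r̄m = 0.9200%
Cov = Σ(rp − r̄p)(rm − r̄m) / 5 = 8.5888
Var(rm) = Σ(rm − r̄m)² / 5 = 5.6256
β = Cov / Var = 8.5888 / 5.6256 = 1.5267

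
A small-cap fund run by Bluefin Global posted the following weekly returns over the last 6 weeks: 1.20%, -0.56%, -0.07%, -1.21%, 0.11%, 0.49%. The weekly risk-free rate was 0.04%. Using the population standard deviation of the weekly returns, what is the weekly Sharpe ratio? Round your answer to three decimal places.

-0.061

r̄ = (1.2 − 0.56 − 0.07 − 1.21 + 0.11 + 0.49) / 6 = -0.0067%
Σ(r − r̄)² = 3.4745; population σ = √(3.4745/6) = 0.7610%
Sharpe = (r̄ − rf) / σ = (-0.0067 − 0.04) / 0.7610 = -0.0467 / 0.7610 = -0.0614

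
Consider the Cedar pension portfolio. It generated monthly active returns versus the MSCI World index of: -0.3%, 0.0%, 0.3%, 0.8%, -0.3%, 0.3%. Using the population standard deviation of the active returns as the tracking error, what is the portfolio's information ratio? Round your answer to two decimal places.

0.35

Mean return r̄ = 0.80 / 6 = 0.1333%
Population std dev = √[0.8933 / 6] = 0.3859%
IR = r̄ / tracking error = 0.1333 / 0.3859 = 0.3454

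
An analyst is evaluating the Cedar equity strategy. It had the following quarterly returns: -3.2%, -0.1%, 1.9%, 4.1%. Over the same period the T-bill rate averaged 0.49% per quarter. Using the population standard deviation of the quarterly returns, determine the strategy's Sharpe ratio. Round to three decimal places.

0.069

Mean return r̄ = 2.70 / 4 = 0.6750%
Σ(r − r̄)² = 28.8475; population σ = √(28.8475/4) = 2.6855%
Sharpe = (r̄ − rf) / σ = (0.6750 − 0.49) / 2.6855 = 0.1850 / 2.6855 = 0.0689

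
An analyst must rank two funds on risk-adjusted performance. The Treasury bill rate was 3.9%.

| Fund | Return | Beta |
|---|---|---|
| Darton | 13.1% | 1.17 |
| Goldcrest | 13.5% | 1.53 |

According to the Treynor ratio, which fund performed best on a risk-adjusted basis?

Darton: Treynor = (13.1% − 3.9%) / 1.17 = 7.863
Goldcrest: Treynor = (13.5% − 3.9%) / 1.53 = 6.275
Highest: Darton (7.863).

Darton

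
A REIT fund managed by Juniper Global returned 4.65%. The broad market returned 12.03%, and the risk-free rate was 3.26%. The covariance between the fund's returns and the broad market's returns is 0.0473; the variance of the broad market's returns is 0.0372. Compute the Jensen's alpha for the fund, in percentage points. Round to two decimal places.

-9.76

β = Cov / Var = 0.0473 / 0.0372 = 1.2715
E[R] = Rf + β(Rm − Rf) = 3.26% + 1.2715 × (12.03% − 3.26%) = 14.4111%
α = Rp − E[R] = 4.65% − 14.4111% = -9.7611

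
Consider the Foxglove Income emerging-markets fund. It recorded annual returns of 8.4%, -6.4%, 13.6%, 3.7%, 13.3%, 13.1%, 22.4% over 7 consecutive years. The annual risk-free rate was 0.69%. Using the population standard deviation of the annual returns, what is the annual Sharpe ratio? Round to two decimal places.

Mean return r̄ = 68.10 / 7 = 9.7286%
Σ(r − r̄)² = 497.9143; population σ = √(497.9143/7) = 8.4339%
Sharpe = (r̄ − rf) / σ = (9.7286 − 0.69) / 8.4339 = 9.0386 / 8.4339 = 1.0717

1.07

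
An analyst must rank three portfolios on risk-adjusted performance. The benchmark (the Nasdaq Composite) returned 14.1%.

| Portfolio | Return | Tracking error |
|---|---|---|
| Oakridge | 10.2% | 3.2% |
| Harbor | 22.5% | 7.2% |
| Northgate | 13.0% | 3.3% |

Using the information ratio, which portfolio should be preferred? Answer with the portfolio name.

Harbor

Oakridge: IR = (10.2% − 14.1%) / 3.2% = -1.219
Harbor: IR = (22.5% − 14.1%) / 7.2% = 1.167
Northgate: IR = (13.0% − 14.1%) / 3.3% = -0.333
Highest: Harbor (1.167).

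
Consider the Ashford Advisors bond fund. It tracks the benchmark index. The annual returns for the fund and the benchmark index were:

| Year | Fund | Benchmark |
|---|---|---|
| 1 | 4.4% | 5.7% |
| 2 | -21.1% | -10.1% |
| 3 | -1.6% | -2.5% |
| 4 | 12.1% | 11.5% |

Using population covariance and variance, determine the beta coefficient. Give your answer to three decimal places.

1.451

r̄p = -1.5500%,  r̄m = 1.1500%
Cov = Σ(rp − r̄p)(rm − r̄m) / 4 = 97.1175
Var(rm) = Σ(rm − r̄m)² / 4 = 66.9275
β = Cov / Var = 97.1175 / 66.9275 = 1.4511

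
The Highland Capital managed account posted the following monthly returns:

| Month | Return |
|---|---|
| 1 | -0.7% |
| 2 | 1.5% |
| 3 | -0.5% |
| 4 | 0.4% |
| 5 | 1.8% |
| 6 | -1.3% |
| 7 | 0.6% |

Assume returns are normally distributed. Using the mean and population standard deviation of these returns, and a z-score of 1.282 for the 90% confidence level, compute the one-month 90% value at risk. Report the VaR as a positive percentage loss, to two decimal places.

μ = (-0.7 + 1.5 − 0.5 + 0.4 + 1.8 − 1.3 + 0.6) / 7 = 0.2571%
Σ(r − μ)² = (-0.7 − 0.2571)² + (1.5 − 0.2571)² + … = 7.9771
σ = √[7.9771 / 7] = 1.0675%
VaR = −(μ − z·σ) = −(0.2571 − 1.282 × 1.0675) = −(-1.1114) = 1.1114%

1.11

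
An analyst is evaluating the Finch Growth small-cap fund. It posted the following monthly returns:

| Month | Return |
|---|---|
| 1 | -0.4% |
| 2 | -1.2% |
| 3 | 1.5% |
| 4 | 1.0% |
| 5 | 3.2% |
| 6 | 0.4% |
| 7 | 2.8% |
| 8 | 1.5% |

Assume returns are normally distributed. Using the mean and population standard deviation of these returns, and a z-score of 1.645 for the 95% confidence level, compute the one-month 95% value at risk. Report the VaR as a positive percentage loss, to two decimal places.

1.20

μ = (-0.4 − 1.2 + 1.5 + 1 + 3.2 + 0.4 + 2.8 + 1.5) / 8 = 8.80 / 8 = 1.1000%
Σ(r − μ)² = (-0.4 − 1.1000)² + (-1.2 − 1.1000)² + (1.5 − 1.1000)² + … = 15.6600
population σ = √(15.6600 / 8) = √1.9575 = 1.3991%
VaR = −(μ − z·σ) = −(1.1000 − 1.645 × 1.3991) = −(-1.2015) = 1.2015%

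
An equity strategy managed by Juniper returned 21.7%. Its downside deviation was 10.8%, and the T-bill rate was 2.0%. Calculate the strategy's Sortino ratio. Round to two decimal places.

1.82

Sortino = (Rp − Rf) / σd = (21.7% − 2.0%) / 10.8% = 19.70% / 10.8% = 1.8241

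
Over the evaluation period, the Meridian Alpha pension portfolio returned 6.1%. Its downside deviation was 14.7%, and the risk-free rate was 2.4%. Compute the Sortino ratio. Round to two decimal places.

0.25

Sortino = (Rp − Rf) / σd = (6.1% − 2.4%) / 14.7% = 3.70% / 14.7% = 0.2517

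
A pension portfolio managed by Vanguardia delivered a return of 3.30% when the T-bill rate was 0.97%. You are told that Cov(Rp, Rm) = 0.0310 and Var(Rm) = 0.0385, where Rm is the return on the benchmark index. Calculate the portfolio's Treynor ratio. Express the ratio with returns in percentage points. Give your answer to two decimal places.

β = Cov / Var = 0.0310 / 0.0385 = 0.8052
Treynor = (Rp − Rf) / β = (3.30% − 0.97%) / 0.8052 = 2.33 / 0.8052 = 2.8937

2.89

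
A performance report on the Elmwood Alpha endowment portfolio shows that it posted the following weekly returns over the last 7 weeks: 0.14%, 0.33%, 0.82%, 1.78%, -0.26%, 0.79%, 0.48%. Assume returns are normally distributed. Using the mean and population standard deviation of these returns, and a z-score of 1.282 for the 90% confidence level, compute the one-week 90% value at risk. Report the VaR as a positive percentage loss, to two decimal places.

Mean return r̄ = 4.080 / 7 = 0.5829%
Σ(r − r̄)² = (0.14 − 0.5829)² + (0.33 − 0.5829)² + … = 2.5133
population σ = √(2.5133 / 7) = √0.3590 = 0.5992%
VaR = −(r̄ − z·σ) = −(0.5829 − 1.282 × 0.5992) = −(-0.1853) = 0.1853%

0.19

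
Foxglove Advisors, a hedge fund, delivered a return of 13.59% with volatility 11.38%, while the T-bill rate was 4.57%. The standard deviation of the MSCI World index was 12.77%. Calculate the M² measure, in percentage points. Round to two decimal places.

14.69

Sharpe = (Rp − Rf) / σp = (13.59% − 4.57%) / 11.38% = 0.7926
M² = Rf + Sharpe × σm = 4.57% + 0.7926 × 12.77% = 14.6915%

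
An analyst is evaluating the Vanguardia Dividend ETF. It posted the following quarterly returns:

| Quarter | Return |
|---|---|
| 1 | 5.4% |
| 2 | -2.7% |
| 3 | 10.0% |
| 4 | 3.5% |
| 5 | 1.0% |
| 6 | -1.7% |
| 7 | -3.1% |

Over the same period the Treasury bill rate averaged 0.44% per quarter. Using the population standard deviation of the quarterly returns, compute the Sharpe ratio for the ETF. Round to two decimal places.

0.30

Mean return r̄ = 12.40 / 7 = 1.7714%
Σ(r − r̄)² = (5.4 − 1.7714)² + (-2.7 − 1.7714)² + (10 − 1.7714)² + … = 140.2343
σ = √[140.2343 / 7] = 4.4759%
Sharpe = (r̄ − rf) / σ = (1.7714 − 0.44) / 4.4759 = 1.3314 / 4.4759 = 0.2975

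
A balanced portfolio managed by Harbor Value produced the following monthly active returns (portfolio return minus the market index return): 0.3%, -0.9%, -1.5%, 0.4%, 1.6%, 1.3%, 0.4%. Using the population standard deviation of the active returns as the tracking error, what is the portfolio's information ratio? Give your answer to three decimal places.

Mean return μ = 1.60 / 7 = 0.2286%
Σ(r − μ)² = 7.3543; population σ = √(7.3543/7) = 1.0250%
IR = μ / tracking error = 0.2286 / 1.0250 = 0.2230

0.223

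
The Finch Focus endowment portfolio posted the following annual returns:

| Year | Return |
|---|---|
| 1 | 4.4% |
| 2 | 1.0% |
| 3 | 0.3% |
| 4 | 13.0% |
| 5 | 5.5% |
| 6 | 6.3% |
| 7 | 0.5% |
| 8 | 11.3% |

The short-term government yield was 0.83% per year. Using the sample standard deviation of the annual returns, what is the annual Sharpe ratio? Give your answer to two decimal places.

0.92

μ = (4.4 + 1 + 0.3 + 13 + 5.5 + 6.3 + 0.5 + 11.3) / 8 = 42.30 / 8 = 5.2875%
Σ(r − μ)² = (4.4 − 5.2875)² + (1 − 5.2875)² + (0.3 − 5.2875)² + … = 163.6688
σ = √[163.6688 / 7] = 4.8354%
Sharpe = (μ − rf) / σ = (5.2875 − 0.83) / 4.8354 = 4.4575 / 4.8354 = 0.9218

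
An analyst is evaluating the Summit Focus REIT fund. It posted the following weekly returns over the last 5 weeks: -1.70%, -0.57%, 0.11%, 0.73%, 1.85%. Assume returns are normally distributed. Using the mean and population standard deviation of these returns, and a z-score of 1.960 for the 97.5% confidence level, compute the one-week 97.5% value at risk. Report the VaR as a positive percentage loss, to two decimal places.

2.26

r̄ = (-1.7 − 0.57 + 0.11 + 0.73 + 1.85) / 5 = 0.0840%
Σ(r − r̄)² = (-1.7 − 0.0840)² + (-0.57 − 0.0840)² + … = 7.1471
σ = √[7.1471 / 5] = 1.1956%
VaR = −(r̄ − z·σ) = −(0.0840 − 1.960 × 1.1956) = −(-2.2594) = 2.2594%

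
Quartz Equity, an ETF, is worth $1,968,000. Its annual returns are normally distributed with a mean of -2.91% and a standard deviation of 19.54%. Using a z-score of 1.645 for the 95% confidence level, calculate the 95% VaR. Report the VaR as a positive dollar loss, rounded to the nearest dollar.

Return at the 95% tail: μ − z·σ = -2.91% − 1.645 × 19.54% = -2.91 − 32.1433 = -35.0533%
VaR = −(-35.0533%) × $1,968,000 = 35.0533% × $1,968,000 = $689,849

$689,849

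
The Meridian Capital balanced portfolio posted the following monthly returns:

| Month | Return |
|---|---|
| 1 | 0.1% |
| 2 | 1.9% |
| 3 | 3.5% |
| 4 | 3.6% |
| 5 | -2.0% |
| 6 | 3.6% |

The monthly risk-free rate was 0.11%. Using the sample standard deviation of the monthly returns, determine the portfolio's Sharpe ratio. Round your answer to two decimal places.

0.72

Mean return r̄ = 10.70 / 6 = 1.7833%
Σ(r − r̄)² = 26.7083; sample σ = √(26.7083/5) = 2.3112%
Sharpe = (r̄ − rf) / σ = (1.7833 − 0.11) / 2.3112 = 1.6733 / 2.3112 = 0.7240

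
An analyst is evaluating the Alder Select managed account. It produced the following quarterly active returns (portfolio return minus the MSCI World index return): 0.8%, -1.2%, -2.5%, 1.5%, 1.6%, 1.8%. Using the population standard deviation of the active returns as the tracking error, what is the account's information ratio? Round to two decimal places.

0.21

μ = (0.8 − 1.2 − 2.5 + 1.5 + 1.6 + 1.8) / 6 = 2.00 / 6 = 0.3333%
Population σ = √[Σ(r − μ)² / 6] = √[15.7133 / 6] = √2.6189 = 1.6183%
IR = μ / tracking error = 0.3333 / 1.6183 = 0.2060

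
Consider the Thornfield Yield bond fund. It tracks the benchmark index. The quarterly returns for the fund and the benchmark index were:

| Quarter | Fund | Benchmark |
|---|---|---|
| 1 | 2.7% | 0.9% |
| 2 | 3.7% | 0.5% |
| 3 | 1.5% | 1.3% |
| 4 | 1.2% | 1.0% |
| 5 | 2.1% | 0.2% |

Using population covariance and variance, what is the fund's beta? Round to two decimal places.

-1.18

r̄p = 2.2400%,  r̄m = 0.7800%
Cov = Σ(rp − r̄p)(rm − r̄m) / 5 = -0.1772
Var(rm) = Σ(rm − r̄m)² / 5 = 0.1496
β = Cov / Var = -0.1772 / 0.1496 = -1.1845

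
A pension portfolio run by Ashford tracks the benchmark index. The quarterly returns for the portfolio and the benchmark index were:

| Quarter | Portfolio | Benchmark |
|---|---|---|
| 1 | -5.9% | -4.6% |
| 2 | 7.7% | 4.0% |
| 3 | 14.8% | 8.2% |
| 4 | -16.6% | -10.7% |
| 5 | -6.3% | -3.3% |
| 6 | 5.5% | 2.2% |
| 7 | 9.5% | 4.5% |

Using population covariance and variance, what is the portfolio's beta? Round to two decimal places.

1.70

r̄p = 1.2429%,  r̄m = 0.0429%
Cov = Σ(rp − r̄p)(rm − r̄m) / 7 = 61.7410
Var(rm) = Σ(rm − r̄m)² / 7 = 36.4082
β = Cov / Var = 61.7410 / 36.4082 = 1.6958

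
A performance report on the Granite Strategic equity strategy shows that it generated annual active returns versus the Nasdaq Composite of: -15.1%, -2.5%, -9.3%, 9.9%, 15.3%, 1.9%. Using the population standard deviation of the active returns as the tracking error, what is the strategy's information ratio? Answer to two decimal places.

r̄ = (-15.1 − 2.5 − 9.3 + 9.9 + 15.3 + 1.9) / 6 = 0.0333%
Σ(r − r̄)² = 656.4533; population σ = √(656.4533/6) = 10.4599%
IR = r̄ / tracking error = 0.0333 / 10.4599 = 0.0032

0.00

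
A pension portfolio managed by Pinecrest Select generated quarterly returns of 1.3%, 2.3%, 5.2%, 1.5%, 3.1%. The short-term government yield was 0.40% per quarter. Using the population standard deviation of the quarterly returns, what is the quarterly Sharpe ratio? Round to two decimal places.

1.61

Mean return r̄ = 13.40 / 5 = 2.6800%
Population std dev = √[9.9680 / 5] = 1.4119%
Sharpe = (r̄ − rf) / σ = (2.6800 − 0.4) / 1.4119 = 2.2800 / 1.4119 = 1.6148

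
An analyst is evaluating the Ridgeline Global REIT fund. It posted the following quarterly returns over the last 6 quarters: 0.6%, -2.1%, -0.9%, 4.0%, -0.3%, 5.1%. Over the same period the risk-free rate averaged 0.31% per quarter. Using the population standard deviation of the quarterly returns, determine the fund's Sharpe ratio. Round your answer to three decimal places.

0.290

Mean return μ = 6.40 / 6 = 1.0667%
Population std dev = √[40.8533 / 6] = 2.6094%
Sharpe = (μ − rf) / σ = (1.0667 − 0.31) / 2.6094 = 0.7567 / 2.6094 = 0.2900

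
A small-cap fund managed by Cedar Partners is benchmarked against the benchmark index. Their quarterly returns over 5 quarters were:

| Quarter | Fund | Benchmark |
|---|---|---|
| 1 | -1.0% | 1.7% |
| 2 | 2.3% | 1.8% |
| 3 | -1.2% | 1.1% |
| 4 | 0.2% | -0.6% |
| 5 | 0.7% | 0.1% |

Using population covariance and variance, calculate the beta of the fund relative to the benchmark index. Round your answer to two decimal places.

0.06

r̄p = 0.2000%,  r̄m = 0.8200%
Cov = Σ(rp − r̄p)(rm − r̄m) / 5 = 0.0500
Var(rm) = Σ(rm − r̄m)² / 5 = 0.8696
β = Cov / Var = 0.0500 / 0.8696 = 0.0575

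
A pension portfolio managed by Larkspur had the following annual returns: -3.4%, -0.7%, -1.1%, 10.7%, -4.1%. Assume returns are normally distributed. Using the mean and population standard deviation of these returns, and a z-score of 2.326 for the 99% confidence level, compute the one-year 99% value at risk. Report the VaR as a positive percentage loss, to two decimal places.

12.21

μ = (-3.4 − 0.7 − 1.1 + 10.7 − 4.1) / 5 = 0.2800%
Σ(r − μ)² = 144.1680; population σ = √(144.1680/5) = 5.3697%
VaR = −(μ − z·σ) = −(0.2800 − 2.326 × 5.3697) = −(-12.2099) = 12.2099%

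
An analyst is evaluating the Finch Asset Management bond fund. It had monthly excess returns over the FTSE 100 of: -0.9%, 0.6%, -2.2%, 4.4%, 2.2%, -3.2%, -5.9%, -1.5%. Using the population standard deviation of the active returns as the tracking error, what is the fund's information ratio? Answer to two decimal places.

-0.27

μ = (-0.9 + 0.6 − 2.2 + 4.4 + 2.2 − 3.2 − 5.9 − 1.5) / 8 = -6.50 / 8 = -0.8125%
Σ(r − μ)² = 72.2288; population σ = √(72.2288/8) = 3.0048%
IR = μ / tracking error = -0.8125 / 3.0048 = -0.2704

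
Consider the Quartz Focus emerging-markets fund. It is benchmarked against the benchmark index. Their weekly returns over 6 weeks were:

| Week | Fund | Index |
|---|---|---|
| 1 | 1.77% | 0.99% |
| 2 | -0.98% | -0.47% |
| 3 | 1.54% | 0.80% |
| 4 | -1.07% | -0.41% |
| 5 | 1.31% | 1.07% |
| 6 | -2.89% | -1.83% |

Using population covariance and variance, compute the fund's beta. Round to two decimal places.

r̄p = -0.0533%,  r̄m = 0.0250%
Cov = Σ(rp − r̄p)(rm − r̄m) / 6 = 1.7637
Var(rm) = Σ(rm − r̄m)² / 6 = 1.0832
β = Cov / Var = 1.7637 / 1.0832 = 1.6282

1.63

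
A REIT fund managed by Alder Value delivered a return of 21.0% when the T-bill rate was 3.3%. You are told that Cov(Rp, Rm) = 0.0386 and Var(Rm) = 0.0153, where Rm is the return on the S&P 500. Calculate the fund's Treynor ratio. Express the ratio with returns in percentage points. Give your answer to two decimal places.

7.02

β = Cov / Var = 0.0386 / 0.0153 = 2.5229
Treynor = (Rp − Rf) / β = (21.0% − 3.3%) / 2.5229 = 17.70 / 2.5229 = 7.0157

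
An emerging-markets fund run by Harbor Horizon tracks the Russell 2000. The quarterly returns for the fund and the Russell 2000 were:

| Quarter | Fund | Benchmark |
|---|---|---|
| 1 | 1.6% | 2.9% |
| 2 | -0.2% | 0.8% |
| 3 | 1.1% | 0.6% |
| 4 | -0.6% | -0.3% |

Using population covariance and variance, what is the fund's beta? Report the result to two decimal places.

r̄p = 0.4750%,  r̄m = 1.0000%
Cov = Σ(rp − r̄p)(rm − r̄m) / 4 = 0.8550
Var(rm) = Σ(rm − r̄m)² / 4 = 1.3750
β = Cov / Var = 0.8550 / 1.3750 = 0.6218

0.62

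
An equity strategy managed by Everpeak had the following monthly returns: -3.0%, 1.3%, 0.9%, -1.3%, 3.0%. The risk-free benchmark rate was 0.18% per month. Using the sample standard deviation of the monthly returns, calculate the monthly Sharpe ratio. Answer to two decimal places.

0.00

μ = (-3 + 1.3 + 0.9 − 1.3 + 3) / 5 = 0.90 / 5 = 0.1800%
Sample std dev = √[22.0280 / 4] = 2.3467%
Sharpe = (μ − rf) / σ = (0.1800 − 0.18) / 2.3467 = 0.0000 / 2.3467 = 0.0000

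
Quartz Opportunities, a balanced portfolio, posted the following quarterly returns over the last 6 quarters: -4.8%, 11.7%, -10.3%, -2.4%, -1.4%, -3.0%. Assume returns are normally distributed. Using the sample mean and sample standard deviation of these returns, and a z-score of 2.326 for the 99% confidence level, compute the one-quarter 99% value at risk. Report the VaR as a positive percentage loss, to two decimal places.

18.65

Mean return r̄ = -10.20 / 6 = -1.7000%
Σ(r − r̄)² = 265.4000; sample σ = √(265.4000/5) = 7.2856%
VaR = −(r̄ − z·σ) = −(-1.7000 − 2.326 × 7.2856) = −(-18.6463) = 18.6463%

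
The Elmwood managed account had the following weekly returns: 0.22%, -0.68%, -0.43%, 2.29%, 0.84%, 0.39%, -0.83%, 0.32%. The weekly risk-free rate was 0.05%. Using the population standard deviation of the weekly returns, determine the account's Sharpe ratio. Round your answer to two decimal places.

0.23

r̄ = (0.22 − 0.68 − 0.43 + 2.29 + 0.84 + 0.39 − 0.83 + 0.32) / 8 = 2.120 / 8 = 0.2650%
Σ(r − r̄)² = (0.22 − 0.2650)² + (-0.68 − 0.2650)² + (-0.43 − 0.2650)² + … = 7.0270
population σ = √(7.0270 / 8) = √0.8784 = 0.9372%
Sharpe = (r̄ − rf) / σ = (0.2650 − 0.05) / 0.9372 = 0.2150 / 0.9372 = 0.2294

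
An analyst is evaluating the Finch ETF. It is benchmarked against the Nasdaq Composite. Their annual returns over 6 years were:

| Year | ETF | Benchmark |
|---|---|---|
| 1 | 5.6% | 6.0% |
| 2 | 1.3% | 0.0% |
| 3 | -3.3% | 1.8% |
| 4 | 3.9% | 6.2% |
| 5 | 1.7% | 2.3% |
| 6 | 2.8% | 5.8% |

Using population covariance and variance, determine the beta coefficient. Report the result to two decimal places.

0.79

r̄p = 2.0000%,  r̄m = 3.6833%
Cov = Σ(rp − r̄p)(rm − r̄m) / 6 = 4.6317
Var(rm) = Σ(rm − r̄m)² / 6 = 5.8681
β = Cov / Var = 4.6317 / 5.8681 = 0.7893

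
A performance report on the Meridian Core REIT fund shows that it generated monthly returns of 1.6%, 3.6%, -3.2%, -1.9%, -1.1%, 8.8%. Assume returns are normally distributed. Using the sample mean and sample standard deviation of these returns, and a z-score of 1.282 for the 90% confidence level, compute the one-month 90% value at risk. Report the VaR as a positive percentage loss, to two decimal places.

Mean return r̄ = 7.80 / 6 = 1.3000%
Σ(r − r̄)² = 97.8800; sample σ = √(97.8800/5) = 4.4245%
VaR = −(r̄ − z·σ) = −(1.3000 − 1.282 × 4.4245) = −(-4.3722) = 4.3722%

4.37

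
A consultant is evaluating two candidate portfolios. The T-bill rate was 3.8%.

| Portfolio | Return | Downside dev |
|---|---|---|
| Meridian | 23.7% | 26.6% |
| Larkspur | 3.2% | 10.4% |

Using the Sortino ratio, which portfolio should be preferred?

Meridian

Meridian: Sortino ratio = (23.7% − 3.8%) / 26.6% = 0.748
Larkspur: Sortino ratio = (3.2% − 3.8%) / 10.4% = -0.058
Highest: Meridian (0.748).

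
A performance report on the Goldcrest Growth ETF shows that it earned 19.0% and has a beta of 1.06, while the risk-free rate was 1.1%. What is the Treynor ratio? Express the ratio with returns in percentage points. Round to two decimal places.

Treynor = (Rp − Rf) / β = (19.0% − 1.1%) / 1.06 = 17.90 / 1.06 = 16.8868

16.89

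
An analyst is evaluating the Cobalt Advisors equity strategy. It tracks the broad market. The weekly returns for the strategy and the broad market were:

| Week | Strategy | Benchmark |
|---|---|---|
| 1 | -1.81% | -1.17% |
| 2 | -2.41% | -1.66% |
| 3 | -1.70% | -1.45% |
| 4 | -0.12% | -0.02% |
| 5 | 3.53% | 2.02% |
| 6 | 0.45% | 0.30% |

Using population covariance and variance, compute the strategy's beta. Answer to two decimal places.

r̄p = -0.3433%,  r̄m = -0.3300%
Cov = Σ(rp − r̄p)(rm − r̄m) / 6 = 2.5286
Var(rm) = Σ(rm − r̄m)² / 6 = 1.6241
β = Cov / Var = 2.5286 / 1.6241 = 1.5569

1.56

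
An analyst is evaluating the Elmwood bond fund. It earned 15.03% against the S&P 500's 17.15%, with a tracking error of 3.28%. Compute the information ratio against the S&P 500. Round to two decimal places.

IR = (Rp − Rb) / TE = (15.03% − 17.15%) / 3.28% = -2.12% / 3.28% = -0.6463

-0.65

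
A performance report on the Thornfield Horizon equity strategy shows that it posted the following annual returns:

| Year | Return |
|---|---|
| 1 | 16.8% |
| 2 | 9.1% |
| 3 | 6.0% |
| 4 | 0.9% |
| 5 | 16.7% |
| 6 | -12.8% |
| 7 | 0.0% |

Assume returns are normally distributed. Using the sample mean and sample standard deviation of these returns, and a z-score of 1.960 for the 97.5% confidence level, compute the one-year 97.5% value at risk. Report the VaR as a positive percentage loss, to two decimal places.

15.19

Mean return μ = 36.70 / 7 = 5.2429%
Σ(r − μ)² = 652.1771; sample σ = √(652.1771/6) = 10.4257%
VaR = −(μ − z·σ) = −(5.2429 − 1.960 × 10.4257) = −(-15.1915) = 15.1915%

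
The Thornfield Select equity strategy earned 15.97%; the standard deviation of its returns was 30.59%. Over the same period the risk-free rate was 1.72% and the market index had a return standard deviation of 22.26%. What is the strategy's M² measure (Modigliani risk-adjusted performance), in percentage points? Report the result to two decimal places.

Sharpe = (Rp − Rf) / σp = (15.97% − 1.72%) / 30.59% = 0.4658
M² = Rf + Sharpe × σm = 1.72% + 0.4658 × 22.26% = 12.0887%

12.09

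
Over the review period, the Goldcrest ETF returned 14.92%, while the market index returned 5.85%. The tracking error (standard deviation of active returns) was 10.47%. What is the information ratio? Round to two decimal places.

IR = (Rp − Rb) / TE = (14.92% − 5.85%) / 10.47% = 9.07% / 10.47% = 0.8663

0.87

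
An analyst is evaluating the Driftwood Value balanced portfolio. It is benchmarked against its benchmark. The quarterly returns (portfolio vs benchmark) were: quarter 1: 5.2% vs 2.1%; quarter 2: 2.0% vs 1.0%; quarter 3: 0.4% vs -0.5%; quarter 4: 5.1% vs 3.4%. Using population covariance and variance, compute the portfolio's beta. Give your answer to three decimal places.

r̄p = 3.1750%,  r̄m = 1.5000%
Cov = Σ(rp − r̄p)(rm − r̄m) / 4 = 2.7525
Var(rm) = Σ(rm − r̄m)² / 4 = 2.0550
β = Cov / Var = 2.7525 / 2.0550 = 1.3394

1.339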